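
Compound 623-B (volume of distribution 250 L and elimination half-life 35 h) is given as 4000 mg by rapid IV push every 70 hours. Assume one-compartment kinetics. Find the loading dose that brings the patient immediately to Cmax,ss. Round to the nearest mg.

5333 mg

f = (1/2)^(70/35) ≈ 0.250000; accumulation ratio R = 1/(1−f) ≈ 1.33333.
Loading dose to hit Cmax,ss on first dose: D_load = D_maint·R ≈ 4000 × 1.33333 ≈ 5333.32 mg.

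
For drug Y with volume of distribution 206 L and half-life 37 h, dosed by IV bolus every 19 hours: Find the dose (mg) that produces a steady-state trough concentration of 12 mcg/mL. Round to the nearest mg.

τ/t½ = 19/37 ≈ 0.51351, so f = (1/2)^(19/37) ≈ 0.700514.
Cmin,ss = (D/Vd)·f/(1−f), so D = Cmin,ss·Vd·(1−f)/f.
D = 12 × 206 × (1−f)/f ≈ 12 × 206 × 0.42752 ≈ 1056.83 mg.

1057 mg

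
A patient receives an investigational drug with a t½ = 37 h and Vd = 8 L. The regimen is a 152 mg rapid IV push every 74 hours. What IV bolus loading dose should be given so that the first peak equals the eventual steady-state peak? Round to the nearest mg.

203 mg

f = (1/2)^(74/37) ≈ 0.250000; accumulation ratio R = 1/(1−f) ≈ 1.33333.
Loading dose to hit Cmax,ss on first dose: D_load = D_maint·R ≈ 152 × 1.33333 ≈ 202.67 mg.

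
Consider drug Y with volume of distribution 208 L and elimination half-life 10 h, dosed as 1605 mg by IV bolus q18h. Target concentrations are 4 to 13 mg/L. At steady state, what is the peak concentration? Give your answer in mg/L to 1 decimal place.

τ/t½ = 18/10 ≈ 1.8, so fraction remaining f = (1/2)^(18/10) ≈ 0.2872.
At steady state, accumulation factor R = 1/(1 − e^(−kτ)) ≈ 1.4029.
Each bolus raises the concentration by D/Vd = 1605/208 ≈ 7.716 mg/L.
Cmax,ss = C₀/(1 − f) ≈ 7.716/0.7128 ≈ 10.825 mg/L.
Peak 10.8 mg/L vs MTC 13 mg/L: below toxic threshold.

10.8 mg/L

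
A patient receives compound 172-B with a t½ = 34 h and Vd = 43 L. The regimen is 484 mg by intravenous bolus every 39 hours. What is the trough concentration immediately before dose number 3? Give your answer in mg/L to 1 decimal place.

7.4 mg/L

f = (1/2)^(τ/t½) = (1/2)^(39/34) ≈ 0.4515.
C₀ = D/Vd = 484/43 ≈ 11.256 mg/L.
Before the 3rd dose, 2 doses have been given. Superposition: Cmin = C₀·(f + f²).
≈ 11.256 × (0.4515 + 0.2039) ≈ 11.256 × 0.6554 ≈ 7.377 mg/L.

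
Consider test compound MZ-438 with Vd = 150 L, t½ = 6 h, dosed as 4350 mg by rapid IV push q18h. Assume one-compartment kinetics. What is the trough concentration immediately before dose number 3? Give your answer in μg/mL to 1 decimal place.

4.1 μg/mL

f = (1/2)^(τ/t½) = (1/2)^(18/6) ≈ 0.1250.
C₀ = D/Vd = 4350/150 ≈ 29.000 μg/mL.
Before the 3rd dose, 2 doses have been given. Superposition: Cmin = C₀·(f + f²).
≈ 29.000 × (0.1250 + 0.0156) ≈ 29.000 × 0.1406 ≈ 4.077 μg/mL.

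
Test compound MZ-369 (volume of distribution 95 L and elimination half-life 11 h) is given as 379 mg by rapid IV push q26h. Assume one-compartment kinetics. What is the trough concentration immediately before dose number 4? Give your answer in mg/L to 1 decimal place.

f = (1/2)^(τ/t½) = (1/2)^(26/11) ≈ 0.1943.
C₀ = D/Vd = 379/95 ≈ 3.989 mg/L.
Before the 4th dose, 3 doses have been given. Superposition: Cmin = C₀·(f + f² + … + f^3).
≈ 3.989 × (0.1943 + 0.0378 + 0.0073) ≈ 3.989 × 0.2394 ≈ 0.955 mg/L.

1.0 mg/L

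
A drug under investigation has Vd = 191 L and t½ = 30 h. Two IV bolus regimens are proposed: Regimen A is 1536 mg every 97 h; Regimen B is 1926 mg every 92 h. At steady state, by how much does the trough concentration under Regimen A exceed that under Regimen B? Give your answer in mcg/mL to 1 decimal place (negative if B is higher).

Regimen A: f = (1/2)^(97/30) ≈ 0.1063; Cmin,ss = (1536/191)·f/(1−f) ≈ 0.957 mcg/mL.
Regimen B: f = (1/2)^(92/30) ≈ 0.1194; Cmin,ss = (1926/191)·f/(1−f) ≈ 1.367 mcg/mL.
Difference ≈ 0.957 − 1.367 ≈ -0.410 mcg/mL.

-0.4 mcg/mL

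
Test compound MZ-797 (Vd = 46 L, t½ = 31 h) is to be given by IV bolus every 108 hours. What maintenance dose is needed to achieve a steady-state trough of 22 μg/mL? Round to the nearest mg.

τ/t½ = 108/31 ≈ 3.4839, so f = (1/2)^(108/31) ≈ 0.089382.
Cmin,ss = (D/Vd)·f/(1−f), so D = Cmin,ss·Vd·(1−f)/f.
D = 22 × 46 × (1−f)/f ≈ 22 × 46 × 10.18793 ≈ 10310.19 mg.

10310 mg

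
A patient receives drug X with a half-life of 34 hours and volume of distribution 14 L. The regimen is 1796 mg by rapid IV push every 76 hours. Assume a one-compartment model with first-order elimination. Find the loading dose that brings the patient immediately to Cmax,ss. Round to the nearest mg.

f = (1/2)^(76/34) ≈ 0.212378; accumulation ratio R = 1/(1−f) ≈ 1.26964.
Loading dose to hit Cmax,ss on first dose: D_load = D_maint·R ≈ 1796 × 1.26964 ≈ 2280.27 mg.

2280 mg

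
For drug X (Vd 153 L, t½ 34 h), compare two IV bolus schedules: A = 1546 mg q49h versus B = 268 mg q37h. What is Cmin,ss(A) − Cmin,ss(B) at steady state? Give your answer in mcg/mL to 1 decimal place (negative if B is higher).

4.3 mcg/mL

Regimen A: f = (1/2)^(49/34) ≈ 0.3683; Cmin,ss = (1546/153)·f/(1−f) ≈ 5.891 mcg/mL.
Regimen B: f = (1/2)^(37/34) ≈ 0.4703; Cmin,ss = (268/153)·f/(1−f) ≈ 1.555 mcg/mL.
Difference ≈ 5.891 − 1.555 ≈ 4.336 mcg/mL.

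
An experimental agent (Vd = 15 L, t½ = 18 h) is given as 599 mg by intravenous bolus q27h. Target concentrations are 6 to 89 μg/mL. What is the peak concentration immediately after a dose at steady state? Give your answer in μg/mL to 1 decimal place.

61.8 μg/mL

k = ln2/t½ = ln2/18 ≈ 0.038508 h⁻¹; fraction remaining f = e^(−kτ) = e^(−0.038508×27) ≈ 0.3536.
At steady state, accumulation factor R = 1/(1 − e^(−kτ)) ≈ 1.5470.
Single-dose peak C₀ = D/Vd = 599/15 ≈ 39.933 μg/mL.
Steady-state peak Cmax,ss = C₀·R ≈ 39.933 × 1.5470 ≈ 61.776 μg/mL.
Peak 61.8 μg/mL vs MTC 89 μg/mL: below toxic threshold.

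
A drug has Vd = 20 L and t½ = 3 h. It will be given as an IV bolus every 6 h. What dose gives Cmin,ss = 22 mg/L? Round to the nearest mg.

τ/t½ = 6/3 ≈ 2, so f = (1/2)^(6/3) ≈ 0.250000.
Cmin,ss = (D/Vd)·f/(1−f), so D = Cmin,ss·Vd·(1−f)/f.
D = 22 × 20 × (1−f)/f ≈ 22 × 20 × 3.00000 ≈ 1320.00 mg.

1320 mg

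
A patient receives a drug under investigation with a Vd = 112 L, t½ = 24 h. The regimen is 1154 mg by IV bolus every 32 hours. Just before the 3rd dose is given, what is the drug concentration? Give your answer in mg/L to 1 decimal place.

f = (1/2)^(τ/t½) = (1/2)^(32/24) ≈ 0.3969.
C₀ = D/Vd = 1154/112 ≈ 10.304 mg/L.
Before the 3rd dose, 2 doses have been given. Superposition: Cmin = C₀·(f + f²).
≈ 10.304 × (0.3969 + 0.1575) ≈ 10.304 × 0.5544 ≈ 5.713 mg/L.

5.7 mg/L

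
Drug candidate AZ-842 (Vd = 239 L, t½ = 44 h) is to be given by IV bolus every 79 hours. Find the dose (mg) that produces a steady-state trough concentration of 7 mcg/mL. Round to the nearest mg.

τ/t½ = 79/44 ≈ 1.7955, so f = (1/2)^(79/44) ≈ 0.288081.
Cmin,ss = (D/Vd)·f/(1−f), so D = Cmin,ss·Vd·(1−f)/f.
D = 7 × 239 × (1−f)/f ≈ 7 × 239 × 2.47125 ≈ 4134.40 mg.

4134 mg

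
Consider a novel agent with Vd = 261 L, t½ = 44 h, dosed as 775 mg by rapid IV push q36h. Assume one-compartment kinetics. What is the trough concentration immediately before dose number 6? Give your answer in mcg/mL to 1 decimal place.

f = (1/2)^(τ/t½) = (1/2)^(36/44) ≈ 0.5672.
C₀ = D/Vd = 775/261 ≈ 2.969 mcg/mL.
Before the 6th dose, 5 doses have been given. Superposition: Cmin = C₀·(f + f² + … + f^5).
≈ 2.969 × (0.5672 + 0.3217 + 0.1825 + 0.1035 + 0.0587) ≈ 2.969 × 1.2336 ≈ 3.663 mcg/mL.

3.7 mcg/mL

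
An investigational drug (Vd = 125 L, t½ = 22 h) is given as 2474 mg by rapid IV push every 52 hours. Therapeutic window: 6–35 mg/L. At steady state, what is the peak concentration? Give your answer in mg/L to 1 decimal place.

k = ln2/t½ = ln2/22 ≈ 0.031507 h⁻¹; fraction remaining f = e^(−kτ) = e^(−0.031507×52) ≈ 0.1943.
At steady state, accumulation factor R = 1/(1 − e^(−kτ)) ≈ 1.2412.
Single-dose peak C₀ = D/Vd = 2474/125 ≈ 19.792 mg/L.
Steady-state peak Cmax,ss = C₀·R ≈ 19.792 × 1.2412 ≈ 24.566 mg/L.
Peak 24.6 mg/L vs MTC 35 mg/L: below toxic threshold.

24.6 mg/L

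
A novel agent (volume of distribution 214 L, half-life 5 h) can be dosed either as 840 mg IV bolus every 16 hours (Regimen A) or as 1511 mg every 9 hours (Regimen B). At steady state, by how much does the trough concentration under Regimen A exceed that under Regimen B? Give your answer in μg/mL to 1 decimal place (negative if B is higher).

-2.4 μg/mL

Regimen A: f = (1/2)^(16/5) ≈ 0.1088; Cmin,ss = (840/214)·f/(1−f) ≈ 0.479 μg/mL.
Regimen B: f = (1/2)^(9/5) ≈ 0.2872; Cmin,ss = (1511/214)·f/(1−f) ≈ 2.845 μg/mL.
Difference ≈ 0.479 − 2.845 ≈ -2.366 μg/mL.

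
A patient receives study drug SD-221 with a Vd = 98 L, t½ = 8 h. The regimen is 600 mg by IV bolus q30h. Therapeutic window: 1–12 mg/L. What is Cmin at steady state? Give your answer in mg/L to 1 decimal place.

k = ln2/t½ = ln2/8 ≈ 0.086643 h⁻¹; fraction remaining f = e^(−kτ) = e^(−0.086643×30) ≈ 0.0743.
Single-dose peak C₀ = D/Vd = 600/98 ≈ 6.122 mg/L.
Steady-state trough Cmin,ss = C₀·f/(1−f) ≈ 6.122 × 0.0743/0.9257 ≈ 0.491 mg/L.
Trough 0.5 mg/L vs MEC 1 mg/L: subtherapeutic.

0.5 mg/L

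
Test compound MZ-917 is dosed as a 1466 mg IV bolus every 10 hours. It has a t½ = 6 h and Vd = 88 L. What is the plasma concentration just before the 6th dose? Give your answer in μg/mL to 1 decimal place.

f = (1/2)^(τ/t½) = (1/2)^(10/6) ≈ 0.3150.
C₀ = D/Vd = 1466/88 ≈ 16.659 μg/mL.
Before the 6th dose, 5 doses have been given. Superposition: Cmin = C₀·(f + f² + … + f^5).
≈ 16.659 × (0.3150 + 0.0992 + 0.0313 + 0.0098 + 0.0031) ≈ 16.659 × 0.4584 ≈ 7.636 μg/mL.

7.6 μg/mL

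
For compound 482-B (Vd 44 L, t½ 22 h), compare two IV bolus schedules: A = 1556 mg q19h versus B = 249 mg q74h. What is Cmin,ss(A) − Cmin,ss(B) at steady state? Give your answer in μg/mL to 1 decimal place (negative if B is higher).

42.5 μg/mL

Regimen A: f = (1/2)^(19/22) ≈ 0.5496; Cmin,ss = (1556/44)·f/(1−f) ≈ 43.152 μg/mL.
Regimen B: f = (1/2)^(74/22) ≈ 0.0972; Cmin,ss = (249/44)·f/(1−f) ≈ 0.609 μg/mL.
Difference ≈ 43.152 − 0.609 ≈ 42.543 μg/mL.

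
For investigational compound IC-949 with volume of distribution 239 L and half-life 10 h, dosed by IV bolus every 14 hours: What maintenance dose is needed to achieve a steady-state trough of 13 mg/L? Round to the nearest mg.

τ/t½ = 14/10 ≈ 1.4, so f = (1/2)^(14/10) ≈ 0.378929.
Cmin,ss = (D/Vd)·f/(1−f), so D = Cmin,ss·Vd·(1−f)/f.
D = 13 × 239 × (1−f)/f ≈ 13 × 239 × 1.63902 ≈ 5092.44 mg.

5092 mg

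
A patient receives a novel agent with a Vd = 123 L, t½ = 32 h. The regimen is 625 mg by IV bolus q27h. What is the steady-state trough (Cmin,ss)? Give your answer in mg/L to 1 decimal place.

6.4 mg/L

τ/t½ = 27/32 ≈ 0.84375, so fraction remaining f = (1/2)^(27/32) ≈ 0.5572.
Each bolus raises the concentration by D/Vd = 625/123 ≈ 5.081 mg/L.
Steady-state trough Cmin,ss = C₀·f/(1−f) ≈ 5.081 × 0.5572/0.4428 ≈ 6.394 mg/L.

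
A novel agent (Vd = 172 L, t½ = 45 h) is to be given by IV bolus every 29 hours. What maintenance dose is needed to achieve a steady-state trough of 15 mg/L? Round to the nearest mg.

τ/t½ = 29/45 ≈ 0.64444, so f = (1/2)^(29/45) ≈ 0.639739.
Cmin,ss = (D/Vd)·f/(1−f), so D = Cmin,ss·Vd·(1−f)/f.
D = 15 × 172 × (1−f)/f ≈ 15 × 172 × 0.56314 ≈ 1452.90 mg.

1453 mg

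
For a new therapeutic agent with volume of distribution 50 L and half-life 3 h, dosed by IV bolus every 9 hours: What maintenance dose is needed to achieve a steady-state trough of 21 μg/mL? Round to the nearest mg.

7350 mg

τ/t½ = 9/3 ≈ 3, so f = (1/2)^(9/3) ≈ 0.125000.
Cmin,ss = (D/Vd)·f/(1−f), so D = Cmin,ss·Vd·(1−f)/f.
D = 21 × 50 × (1−f)/f ≈ 21 × 50 × 7.00000 ≈ 7350.00 mg.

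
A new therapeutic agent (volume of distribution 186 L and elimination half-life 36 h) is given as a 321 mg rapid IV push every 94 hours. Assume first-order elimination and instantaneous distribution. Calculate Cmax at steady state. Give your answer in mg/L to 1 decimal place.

τ/t½ = 94/36 ≈ 2.6111, so fraction remaining f = (1/2)^(94/36) ≈ 0.1637.
At steady state, accumulation factor R = 1/(1 − e^(−kτ)) ≈ 1.1957.
Single-dose peak C₀ = D/Vd = 321/186 ≈ 1.726 mg/L.
Cmax,ss = C₀/(1 − f) ≈ 1.726/0.8363 ≈ 2.064 mg/L.

2.1 mg/L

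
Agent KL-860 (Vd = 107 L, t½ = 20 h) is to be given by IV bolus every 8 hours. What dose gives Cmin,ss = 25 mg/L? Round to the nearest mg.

855 mg

τ/t½ = 8/20 ≈ 0.4, so f = (1/2)^(8/20) ≈ 0.757858.
Cmin,ss = (D/Vd)·f/(1−f), so D = Cmin,ss·Vd·(1−f)/f.
D = 25 × 107 × (1−f)/f ≈ 25 × 107 × 0.31951 ≈ 854.69 mg.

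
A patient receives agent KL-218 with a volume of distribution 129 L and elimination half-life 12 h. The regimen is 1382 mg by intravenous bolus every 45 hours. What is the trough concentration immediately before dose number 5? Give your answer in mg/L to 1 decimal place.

f = (1/2)^(τ/t½) = (1/2)^(45/12) ≈ 0.0743.
C₀ = D/Vd = 1382/129 ≈ 10.713 mg/L.
Before the 5th dose, 4 doses have been given. Superposition: Cmin = C₀·(f + f² + … + f^4).
≈ 10.713 × (0.0743 + 0.0055 + 0.0004 + 0.0000) ≈ 10.713 × 0.0802 ≈ 0.859 mg/L.

0.9 mg/L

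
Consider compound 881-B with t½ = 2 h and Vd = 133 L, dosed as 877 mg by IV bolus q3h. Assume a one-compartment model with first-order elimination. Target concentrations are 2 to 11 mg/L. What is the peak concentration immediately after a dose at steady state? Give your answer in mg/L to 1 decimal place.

τ/t½ = 3/2 ≈ 1.5, so fraction remaining f = (1/2)^(3/2) ≈ 0.3536.
Accumulation ratio R = 1/(1 − f) ≈ 1/0.6464 ≈ 1.5470.
Single-dose peak C₀ = D/Vd = 877/133 ≈ 6.594 mg/L.
Steady-state peak Cmax,ss = C₀·R ≈ 6.594 × 1.5470 ≈ 10.201 mg/L.
Peak 10.2 mg/L vs MTC 11 mg/L: below toxic threshold.

10.2 mg/L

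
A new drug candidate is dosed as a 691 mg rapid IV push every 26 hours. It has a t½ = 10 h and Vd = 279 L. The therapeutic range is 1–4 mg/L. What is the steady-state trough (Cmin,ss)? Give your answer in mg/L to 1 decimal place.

0.5 mg/L

τ/t½ = 26/10 ≈ 2.6, so fraction remaining f = (1/2)^(26/10) ≈ 0.1649.
At steady state, accumulation factor R = 1/(1 − e^(−kτ)) ≈ 1.1975.
Single-dose peak C₀ = D/Vd = 691/279 ≈ 2.477 mg/L.
Cmax,ss = C₀/(1 − f) ≈ 2.477/0.8351 ≈ 2.966 mg/L.
Steady-state trough Cmin,ss = Cmax,ss·f ≈ 2.966 × 0.1649 ≈ 0.489 mg/L.
Trough 0.5 mg/L vs MEC 1 mg/L: subtherapeutic.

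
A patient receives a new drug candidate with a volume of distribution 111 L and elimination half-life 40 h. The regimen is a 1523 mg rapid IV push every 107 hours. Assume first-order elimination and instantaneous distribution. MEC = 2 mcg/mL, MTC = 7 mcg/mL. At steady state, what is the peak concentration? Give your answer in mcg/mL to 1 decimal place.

k = ln2/t½ = ln2/40 ≈ 0.017329 h⁻¹; fraction remaining f = e^(−kτ) = e^(−0.017329×107) ≈ 0.1566.
At steady state, accumulation factor R = 1/(1 − e^(−kτ)) ≈ 1.1857.
Single-dose peak C₀ = D/Vd = 1523/111 ≈ 13.721 mcg/mL.
Cmax,ss = C₀/(1 − f) ≈ 13.721/0.8434 ≈ 16.269 mcg/mL.
Peak 16.3 mcg/mL vs MTC 7 mcg/mL: exceeds toxic threshold.

16.3 mcg/mL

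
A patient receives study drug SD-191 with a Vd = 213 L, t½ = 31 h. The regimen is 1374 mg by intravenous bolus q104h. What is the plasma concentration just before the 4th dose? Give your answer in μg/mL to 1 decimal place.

0.7 μg/mL

f = (1/2)^(τ/t½) = (1/2)^(104/31) ≈ 0.0977.
C₀ = D/Vd = 1374/213 ≈ 6.451 μg/mL.
Before the 4th dose, 3 doses have been given. Superposition: Cmin = C₀·(f + f² + … + f^3).
≈ 6.451 × (0.0977 + 0.0095 + 0.0009) ≈ 6.451 × 0.1081 ≈ 0.697 μg/mL.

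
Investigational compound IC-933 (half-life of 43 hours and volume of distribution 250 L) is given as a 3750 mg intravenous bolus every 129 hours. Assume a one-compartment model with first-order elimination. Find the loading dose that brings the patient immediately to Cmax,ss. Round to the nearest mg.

f = (1/2)^(129/43) ≈ 0.125000; accumulation ratio R = 1/(1−f) ≈ 1.14286.
Loading dose to hit Cmax,ss on first dose: D_load = D_maint·R ≈ 3750 × 1.14286 ≈ 4285.73 mg.

4286 mg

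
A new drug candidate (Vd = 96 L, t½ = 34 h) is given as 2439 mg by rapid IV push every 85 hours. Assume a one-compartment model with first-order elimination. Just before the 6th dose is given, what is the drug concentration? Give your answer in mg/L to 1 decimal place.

5.5 mg/L

f = (1/2)^(τ/t½) = (1/2)^(85/34) ≈ 0.1768.
C₀ = D/Vd = 2439/96 ≈ 25.406 mg/L.
Before the 6th dose, 5 doses have been given. Superposition: Cmin = C₀·(f + f² + … + f^5).
≈ 25.406 × (0.1768 + 0.0313 + 0.0055 + 0.0010 + 0.0002) ≈ 25.406 × 0.2148 ≈ 5.457 mg/L.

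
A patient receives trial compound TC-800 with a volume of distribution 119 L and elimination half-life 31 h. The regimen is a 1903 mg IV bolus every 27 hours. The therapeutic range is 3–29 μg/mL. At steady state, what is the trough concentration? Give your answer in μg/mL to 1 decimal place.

τ/t½ = 27/31 ≈ 0.87097, so fraction remaining f = (1/2)^(27/31) ≈ 0.5468.
Accumulation ratio R = 1/(1 − f) ≈ 1/0.4532 ≈ 2.2065.
Each bolus raises the concentration by D/Vd = 1903/119 ≈ 15.992 μg/mL.
Cmax,ss = C₀/(1 − f) ≈ 15.992/0.4532 ≈ 35.287 μg/mL.
Steady-state trough Cmin,ss = Cmax,ss·f ≈ 35.287 × 0.5468 ≈ 19.295 μg/mL.
Trough 19.3 μg/mL vs MEC 3 μg/mL: adequate.

19.3 μg/mL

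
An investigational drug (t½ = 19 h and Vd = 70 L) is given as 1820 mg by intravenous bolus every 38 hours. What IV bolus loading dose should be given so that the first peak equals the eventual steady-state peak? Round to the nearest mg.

f = (1/2)^(38/19) ≈ 0.250000; accumulation ratio R = 1/(1−f) ≈ 1.33333.
Loading dose to hit Cmax,ss on first dose: D_load = D_maint·R ≈ 1820 × 1.33333 ≈ 2426.66 mg.

2427 mg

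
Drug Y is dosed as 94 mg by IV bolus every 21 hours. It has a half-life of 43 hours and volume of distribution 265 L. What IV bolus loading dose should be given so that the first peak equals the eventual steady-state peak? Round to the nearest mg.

327 mg

f = (1/2)^(21/43) ≈ 0.712829; accumulation ratio R = 1/(1−f) ≈ 3.48225.
Loading dose to hit Cmax,ss on first dose: D_load = D_maint·R ≈ 94 × 3.48225 ≈ 327.33 mg.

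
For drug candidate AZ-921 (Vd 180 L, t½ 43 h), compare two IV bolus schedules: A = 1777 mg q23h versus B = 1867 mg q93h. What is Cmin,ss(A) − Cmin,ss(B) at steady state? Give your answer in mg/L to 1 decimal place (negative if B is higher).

Regimen A: f = (1/2)^(23/43) ≈ 0.6902; Cmin,ss = (1777/180)·f/(1−f) ≈ 21.994 mg/L.
Regimen B: f = (1/2)^(93/43) ≈ 0.2233; Cmin,ss = (1867/180)·f/(1−f) ≈ 2.982 mg/L.
Difference ≈ 21.994 − 2.982 ≈ 19.012 mg/L.

19.0 mg/L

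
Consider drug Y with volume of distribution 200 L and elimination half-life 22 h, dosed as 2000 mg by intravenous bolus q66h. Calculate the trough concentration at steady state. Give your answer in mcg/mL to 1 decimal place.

The dosing interval is 3 half-lives, so f = 2^(−3) = 0.125.
At steady state, R = 1/(1 − 0.125) = 8/7.
Single-dose peak C₀ = D/Vd = 2000/200 = 10 mcg/mL.
Steady-state peak Cmax,ss = C₀·R = 10 × 8/7 ≈ 11.429 mcg/mL.
Steady-state trough Cmin,ss = Cmax,ss·f ≈ 11.429 × 0.125 ≈ 1.429 mcg/mL.

1.4 mcg/mL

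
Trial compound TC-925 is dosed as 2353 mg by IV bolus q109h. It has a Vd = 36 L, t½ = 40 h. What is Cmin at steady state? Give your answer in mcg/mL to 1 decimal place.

Over one 109-h interval, 109/40 ≈ 2.725 half-lives elapse, leaving f ≈ 0.1512 of each dose.
Single-dose peak C₀ = D/Vd = 2353/36 ≈ 65.361 mcg/mL.
Steady-state trough Cmin,ss = C₀·f/(1−f) ≈ 65.361 × 0.1512/0.8488 ≈ 11.643 mcg/mL.

11.6 mcg/mL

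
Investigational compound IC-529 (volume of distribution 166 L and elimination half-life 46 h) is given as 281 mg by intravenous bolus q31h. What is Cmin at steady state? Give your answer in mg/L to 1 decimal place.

k = ln2/t½ = ln2/46 ≈ 0.015068 h⁻¹; fraction remaining f = e^(−kτ) = e^(−0.015068×31) ≈ 0.6268.
Each bolus raises the concentration by D/Vd = 281/166 ≈ 1.693 mg/L.
Steady-state trough Cmin,ss = C₀·f/(1−f) ≈ 1.693 × 0.6268/0.3732 ≈ 2.843 mg/L.

2.8 mg/L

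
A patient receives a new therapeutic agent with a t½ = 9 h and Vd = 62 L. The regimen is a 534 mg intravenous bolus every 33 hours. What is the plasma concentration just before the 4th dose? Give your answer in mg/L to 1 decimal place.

f = (1/2)^(τ/t½) = (1/2)^(33/9) ≈ 0.0787.
C₀ = D/Vd = 534/62 ≈ 8.613 mg/L.
Before the 4th dose, 3 doses have been given. Superposition: Cmin = C₀·(f + f² + … + f^3).
≈ 8.613 × (0.0787 + 0.0062 + 0.0005) ≈ 8.613 × 0.0854 ≈ 0.736 mg/L.

0.7 mg/L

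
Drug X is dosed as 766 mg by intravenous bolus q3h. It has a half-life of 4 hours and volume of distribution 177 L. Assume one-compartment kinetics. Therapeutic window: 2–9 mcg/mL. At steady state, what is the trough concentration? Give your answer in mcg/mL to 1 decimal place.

k = ln2/t½ = ln2/4 ≈ 0.173287 h⁻¹; fraction remaining f = e^(−kτ) = e^(−0.173287×3) ≈ 0.5946.
At steady state, accumulation factor R = 1/(1 − e^(−kτ)) ≈ 2.4667.
Single-dose peak C₀ = D/Vd = 766/177 ≈ 4.328 mcg/mL.
Steady-state peak Cmax,ss = C₀·R ≈ 4.328 × 2.4667 ≈ 10.676 mcg/mL.
One interval later, Cmin,ss = Cmax,ss·e^(−kτ) ≈ 10.676 × 0.5946 ≈ 6.348 mcg/mL.
Trough 6.3 mcg/mL vs MEC 2 mcg/mL: adequate.

6.3 mcg/mL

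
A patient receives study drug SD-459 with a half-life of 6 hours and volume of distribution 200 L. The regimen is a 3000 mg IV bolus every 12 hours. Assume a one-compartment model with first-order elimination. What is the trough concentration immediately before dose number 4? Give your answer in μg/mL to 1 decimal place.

f = (1/2)^(τ/t½) = (1/2)^(12/6) ≈ 0.2500.
C₀ = D/Vd = 3000/200 ≈ 15.000 μg/mL.
Before the 4th dose, 3 doses have been given. Superposition: Cmin = C₀·(f + f² + … + f^3).
≈ 15.000 × (0.2500 + 0.0625 + 0.0156) ≈ 15.000 × 0.3281 ≈ 4.921 μg/mL.

4.9 μg/mL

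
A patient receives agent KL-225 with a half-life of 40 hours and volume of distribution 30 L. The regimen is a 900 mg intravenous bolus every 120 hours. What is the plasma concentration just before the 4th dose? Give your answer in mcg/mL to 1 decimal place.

4.3 mcg/mL

f = (1/2)^(τ/t½) = (1/2)^(120/40) ≈ 0.1250.
C₀ = D/Vd = 900/30 ≈ 30.000 mcg/mL.
Before the 4th dose, 3 doses have been given. Superposition: Cmin = C₀·(f + f² + … + f^3).
≈ 30.000 × (0.1250 + 0.0156 + 0.0020) ≈ 30.000 × 0.1426 ≈ 4.278 mcg/mL.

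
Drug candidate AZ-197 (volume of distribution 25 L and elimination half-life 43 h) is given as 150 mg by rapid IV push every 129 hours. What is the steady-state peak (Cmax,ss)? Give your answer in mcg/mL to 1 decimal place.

6.9 mcg/mL

τ = 129 h = 3 half-lives, so f = (1/2)^3 = 0.125.
Accumulation ratio R = 1/(1 − f) = 1/0.875 = 8/7.
Single-dose peak C₀ = D/Vd = 150/25 = 6 mcg/mL.
Steady-state peak Cmax,ss = C₀·R = 6 × 8/7 ≈ 6.857 mcg/mL.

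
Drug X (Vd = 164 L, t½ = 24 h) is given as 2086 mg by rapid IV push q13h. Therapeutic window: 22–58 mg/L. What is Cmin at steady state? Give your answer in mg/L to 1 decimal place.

27.9 mg/L

k = ln2/t½ = ln2/24 ≈ 0.028881 h⁻¹; fraction remaining f = e^(−kτ) = e^(−0.028881×13) ≈ 0.6870.
At steady state, accumulation factor R = 1/(1 − e^(−kτ)) ≈ 3.1949.
Single-dose peak C₀ = D/Vd = 2086/164 ≈ 12.720 mg/L.
Steady-state peak Cmax,ss = C₀·R ≈ 12.720 × 3.1949 ≈ 40.639 mg/L.
One interval later, Cmin,ss = Cmax,ss·e^(−kτ) ≈ 40.639 × 0.6870 ≈ 27.919 mg/L.
Trough 27.9 mg/L vs MEC 22 mg/L: adequate.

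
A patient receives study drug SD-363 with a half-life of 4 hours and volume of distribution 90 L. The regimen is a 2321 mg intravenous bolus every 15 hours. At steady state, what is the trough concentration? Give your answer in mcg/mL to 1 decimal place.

2.1 mcg/mL

Over one 15-h interval, 15/4 ≈ 3.75 half-lives elapse, leaving f ≈ 0.0743 of each dose.
Each bolus raises the concentration by D/Vd = 2321/90 ≈ 25.789 mcg/mL.
Steady-state trough Cmin,ss = C₀·f/(1−f) ≈ 25.789 × 0.0743/0.9257 ≈ 2.070 mcg/mL.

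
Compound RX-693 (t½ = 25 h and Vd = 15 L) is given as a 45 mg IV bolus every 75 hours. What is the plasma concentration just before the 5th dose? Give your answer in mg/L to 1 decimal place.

f = (1/2)^(τ/t½) = (1/2)^(75/25) ≈ 0.1250.
C₀ = D/Vd = 45/15 ≈ 3.000 mg/L.
Before the 5th dose, 4 doses have been given. Superposition: Cmin = C₀·(f + f² + … + f^4).
≈ 3.000 × (0.1250 + 0.0156 + 0.0020 + 0.0002) ≈ 3.000 × 0.1428 ≈ 0.428 mg/L.

0.4 mg/L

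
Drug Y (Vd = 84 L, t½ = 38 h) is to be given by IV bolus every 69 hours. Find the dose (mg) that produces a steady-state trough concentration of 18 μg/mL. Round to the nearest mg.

τ/t½ = 69/38 ≈ 1.8158, so f = (1/2)^(69/38) ≈ 0.284049.
Cmin,ss = (D/Vd)·f/(1−f), so D = Cmin,ss·Vd·(1−f)/f.
D = 18 × 84 × (1−f)/f ≈ 18 × 84 × 2.52052 ≈ 3811.03 mg.

3811 mg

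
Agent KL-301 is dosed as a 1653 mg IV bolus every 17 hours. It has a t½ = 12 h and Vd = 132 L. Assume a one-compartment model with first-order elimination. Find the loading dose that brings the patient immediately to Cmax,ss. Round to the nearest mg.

f = (1/2)^(17/12) ≈ 0.374577; accumulation ratio R = 1/(1−f) ≈ 1.59892.
Loading dose to hit Cmax,ss on first dose: D_load = D_maint·R ≈ 1653 × 1.59892 ≈ 2643.01 mg.

2643 mg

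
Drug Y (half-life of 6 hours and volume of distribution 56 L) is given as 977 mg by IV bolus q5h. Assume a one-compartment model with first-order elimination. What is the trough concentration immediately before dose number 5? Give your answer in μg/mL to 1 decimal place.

20.1 μg/mL

f = (1/2)^(τ/t½) = (1/2)^(5/6) ≈ 0.5612.
C₀ = D/Vd = 977/56 ≈ 17.446 μg/mL.
Before the 5th dose, 4 doses have been given. Superposition: Cmin = C₀·(f + f² + … + f^4).
≈ 17.446 × (0.5612 + 0.3149 + 0.1767 + 0.0992) ≈ 17.446 × 1.1520 ≈ 20.098 μg/mL.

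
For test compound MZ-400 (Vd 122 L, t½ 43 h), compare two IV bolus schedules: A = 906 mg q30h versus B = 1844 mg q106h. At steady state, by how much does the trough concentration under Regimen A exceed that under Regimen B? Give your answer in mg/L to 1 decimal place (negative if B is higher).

8.6 mg/L

Regimen A: f = (1/2)^(30/43) ≈ 0.6166; Cmin,ss = (906/122)·f/(1−f) ≈ 11.943 mg/L.
Regimen B: f = (1/2)^(106/43) ≈ 0.1811; Cmin,ss = (1844/122)·f/(1−f) ≈ 3.343 mg/L.
Difference ≈ 11.943 − 3.343 ≈ 8.600 mg/L.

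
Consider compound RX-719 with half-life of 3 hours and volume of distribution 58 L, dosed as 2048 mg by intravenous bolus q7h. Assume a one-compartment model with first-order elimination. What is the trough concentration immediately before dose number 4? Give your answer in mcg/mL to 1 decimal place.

8.7 mcg/mL

f = (1/2)^(τ/t½) = (1/2)^(7/3) ≈ 0.1984.
C₀ = D/Vd = 2048/58 ≈ 35.310 mcg/mL.
Before the 4th dose, 3 doses have been given. Superposition: Cmin = C₀·(f + f² + … + f^3).
≈ 35.310 × (0.1984 + 0.0394 + 0.0078) ≈ 35.310 × 0.2456 ≈ 8.672 mcg/mL.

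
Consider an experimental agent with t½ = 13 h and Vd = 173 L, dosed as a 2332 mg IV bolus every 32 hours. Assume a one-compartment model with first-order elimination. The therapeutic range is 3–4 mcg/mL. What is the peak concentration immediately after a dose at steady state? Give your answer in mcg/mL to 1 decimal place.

16.5 mcg/mL

τ/t½ = 32/13 ≈ 2.4615, so fraction remaining f = (1/2)^(32/13) ≈ 0.1816.
Accumulation ratio R = 1/(1 − f) ≈ 1/0.8184 ≈ 1.2219.
Single-dose peak C₀ = D/Vd = 2332/173 ≈ 13.480 mcg/mL.
Cmax,ss = C₀/(1 − f) ≈ 13.480/0.8184 ≈ 16.471 mcg/mL.
Peak 16.5 mcg/mL vs MTC 4 mcg/mL: exceeds toxic threshold.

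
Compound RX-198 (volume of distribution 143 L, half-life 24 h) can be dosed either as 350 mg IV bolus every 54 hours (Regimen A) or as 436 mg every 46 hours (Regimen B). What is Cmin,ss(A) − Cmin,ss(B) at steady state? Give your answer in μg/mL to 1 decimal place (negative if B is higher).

-0.4 μg/mL

Regimen A: f = (1/2)^(54/24) ≈ 0.2102; Cmin,ss = (350/143)·f/(1−f) ≈ 0.651 μg/mL.
Regimen B: f = (1/2)^(46/24) ≈ 0.2649; Cmin,ss = (436/143)·f/(1−f) ≈ 1.099 μg/mL.
Difference ≈ 0.651 − 1.099 ≈ -0.448 μg/mL.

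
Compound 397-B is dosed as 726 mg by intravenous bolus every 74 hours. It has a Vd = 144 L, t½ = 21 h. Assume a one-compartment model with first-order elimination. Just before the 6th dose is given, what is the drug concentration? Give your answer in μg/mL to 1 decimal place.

0.5 μg/mL

f = (1/2)^(τ/t½) = (1/2)^(74/21) ≈ 0.0869.
C₀ = D/Vd = 726/144 ≈ 5.042 μg/mL.
Before the 6th dose, 5 doses have been given. Superposition: Cmin = C₀·(f + f² + … + f^5).
≈ 5.042 × (0.0869 + 0.0076 + 0.0007 + 0.0001 + 0.0000) ≈ 5.042 × 0.0953 ≈ 0.481 μg/mL.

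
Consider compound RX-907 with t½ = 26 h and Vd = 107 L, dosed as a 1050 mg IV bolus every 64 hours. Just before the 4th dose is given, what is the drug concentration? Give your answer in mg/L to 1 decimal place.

2.2 mg/L

f = (1/2)^(τ/t½) = (1/2)^(64/26) ≈ 0.1816.
C₀ = D/Vd = 1050/107 ≈ 9.813 mg/L.
Before the 4th dose, 3 doses have been given. Superposition: Cmin = C₀·(f + f² + … + f^3).
≈ 9.813 × (0.1816 + 0.0330 + 0.0060) ≈ 9.813 × 0.2206 ≈ 2.165 mg/L.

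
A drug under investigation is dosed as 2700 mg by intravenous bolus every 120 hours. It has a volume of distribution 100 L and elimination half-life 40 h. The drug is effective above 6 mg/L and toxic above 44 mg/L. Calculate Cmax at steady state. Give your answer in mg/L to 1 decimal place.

The dosing interval is 3 half-lives, so f = 2^(−3) = 0.125.
At steady state, R = 1/(1 − 0.125) = 8/7.
Single-dose peak C₀ = D/Vd = 2700/100 = 27 mg/L.
Steady-state peak Cmax,ss = C₀·R = 27 × 8/7 ≈ 30.857 mg/L.
Peak 30.9 mg/L vs MTC 44 mg/L: below toxic threshold.

30.9 mg/L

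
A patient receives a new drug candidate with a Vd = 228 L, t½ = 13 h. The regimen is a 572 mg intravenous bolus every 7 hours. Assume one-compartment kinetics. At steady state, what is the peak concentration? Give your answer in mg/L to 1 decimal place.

8.1 mg/L

τ/t½ = 7/13 ≈ 0.53846, so fraction remaining f = (1/2)^(7/13) ≈ 0.6885.
Accumulation ratio R = 1/(1 − f) ≈ 1/0.3115 ≈ 3.2103.
Single-dose peak C₀ = D/Vd = 572/228 ≈ 2.509 mg/L.
Steady-state peak Cmax,ss = C₀·R ≈ 2.509 × 3.2103 ≈ 8.055 mg/L.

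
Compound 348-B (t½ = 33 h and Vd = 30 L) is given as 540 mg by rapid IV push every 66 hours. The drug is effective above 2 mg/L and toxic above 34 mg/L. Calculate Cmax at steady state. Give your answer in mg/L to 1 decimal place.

24.0 mg/L

τ = 66 h = 2 half-lives, so f = (1/2)^2 = 0.25.
Accumulation ratio R = 1/(1 − f) = 1/0.75 = 4/3.
Single-dose peak C₀ = D/Vd = 540/30 = 18 mg/L.
Steady-state peak Cmax,ss = C₀·R = 18 × 4/3 ≈ 24.000 mg/L.
Peak 24.0 mg/L vs MTC 34 mg/L: below toxic threshold.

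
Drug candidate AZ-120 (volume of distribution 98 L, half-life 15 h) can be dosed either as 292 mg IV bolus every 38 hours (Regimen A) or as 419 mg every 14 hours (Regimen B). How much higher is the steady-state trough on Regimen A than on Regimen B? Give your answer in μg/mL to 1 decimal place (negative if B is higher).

-4.1 μg/mL

Regimen A: f = (1/2)^(38/15) ≈ 0.1727; Cmin,ss = (292/98)·f/(1−f) ≈ 0.622 μg/mL.
Regimen B: f = (1/2)^(14/15) ≈ 0.5236; Cmin,ss = (419/98)·f/(1−f) ≈ 4.699 μg/mL.
Difference ≈ 0.622 − 4.699 ≈ -4.077 μg/mL.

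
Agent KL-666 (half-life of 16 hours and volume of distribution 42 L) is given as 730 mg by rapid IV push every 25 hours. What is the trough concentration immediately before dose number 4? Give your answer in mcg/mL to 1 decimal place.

8.6 mcg/mL

f = (1/2)^(τ/t½) = (1/2)^(25/16) ≈ 0.3386.
C₀ = D/Vd = 730/42 ≈ 17.381 mcg/mL.
Before the 4th dose, 3 doses have been given. Superposition: Cmin = C₀·(f + f² + … + f^3).
≈ 17.381 × (0.3386 + 0.1146 + 0.0388) ≈ 17.381 × 0.4920 ≈ 8.551 mcg/mL.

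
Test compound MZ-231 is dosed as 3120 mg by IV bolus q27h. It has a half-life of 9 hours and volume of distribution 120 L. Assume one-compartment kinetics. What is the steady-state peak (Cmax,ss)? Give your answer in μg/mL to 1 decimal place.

29.7 μg/mL

τ = 27 h = 3 half-lives, so f = (1/2)^3 = 0.125.
Accumulation ratio R = 1/(1 − f) = 1/0.875 = 8/7.
Single-dose peak C₀ = D/Vd = 3120/120 = 26 μg/mL.
Steady-state peak Cmax,ss = C₀·R = 26 × 8/7 ≈ 29.714 μg/mL.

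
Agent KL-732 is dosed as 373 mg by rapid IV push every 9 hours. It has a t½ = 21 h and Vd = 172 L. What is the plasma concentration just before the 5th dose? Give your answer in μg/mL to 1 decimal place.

f = (1/2)^(τ/t½) = (1/2)^(9/21) ≈ 0.7430.
C₀ = D/Vd = 373/172 ≈ 2.169 μg/mL.
Before the 5th dose, 4 doses have been given. Superposition: Cmin = C₀·(f + f² + … + f^4).
≈ 2.169 × (0.7430 + 0.5520 + 0.4102 + 0.3048) ≈ 2.169 × 2.0100 ≈ 4.360 μg/mL.

4.4 μg/mL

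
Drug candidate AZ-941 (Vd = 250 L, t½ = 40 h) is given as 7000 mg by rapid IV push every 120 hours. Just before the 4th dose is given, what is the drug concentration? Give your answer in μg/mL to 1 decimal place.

4.0 μg/mL

f = (1/2)^(τ/t½) = (1/2)^(120/40) ≈ 0.1250.
C₀ = D/Vd = 7000/250 ≈ 28.000 μg/mL.
Before the 4th dose, 3 doses have been given. Superposition: Cmin = C₀·(f + f² + … + f^3).
≈ 28.000 × (0.1250 + 0.0156 + 0.0020) ≈ 28.000 × 0.1426 ≈ 3.993 μg/mL.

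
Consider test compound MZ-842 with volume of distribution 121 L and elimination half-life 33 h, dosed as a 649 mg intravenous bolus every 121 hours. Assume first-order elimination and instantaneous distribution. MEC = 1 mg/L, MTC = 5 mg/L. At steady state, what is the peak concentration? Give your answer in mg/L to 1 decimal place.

k = ln2/t½ = ln2/33 ≈ 0.021004 h⁻¹; fraction remaining f = e^(−kτ) = e^(−0.021004×121) ≈ 0.0787.
Accumulation ratio R = 1/(1 − f) ≈ 1/0.9213 ≈ 1.0854.
Each bolus raises the concentration by D/Vd = 649/121 ≈ 5.364 mg/L.
Steady-state peak Cmax,ss = C₀·R ≈ 5.364 × 1.0854 ≈ 5.822 mg/L.
Peak 5.8 mg/L vs MTC 5 mg/L: exceeds toxic threshold.

5.8 mg/L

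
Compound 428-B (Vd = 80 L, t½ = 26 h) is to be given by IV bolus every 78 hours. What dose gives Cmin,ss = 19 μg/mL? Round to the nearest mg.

10640 mg

τ/t½ = 78/26 ≈ 3, so f = (1/2)^(78/26) ≈ 0.125000.
Cmin,ss = (D/Vd)·f/(1−f), so D = Cmin,ss·Vd·(1−f)/f.
D = 19 × 80 × (1−f)/f ≈ 19 × 80 × 7.00000 ≈ 10640.00 mg.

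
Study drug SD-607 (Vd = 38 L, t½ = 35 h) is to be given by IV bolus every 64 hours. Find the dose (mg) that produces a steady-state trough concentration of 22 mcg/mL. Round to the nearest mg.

τ/t½ = 64/35 ≈ 1.8286, so f = (1/2)^(64/35) ≈ 0.281543.
Cmin,ss = (D/Vd)·f/(1−f), so D = Cmin,ss·Vd·(1−f)/f.
D = 22 × 38 × (1−f)/f ≈ 22 × 38 × 2.55186 ≈ 2133.35 mg.

2133 mg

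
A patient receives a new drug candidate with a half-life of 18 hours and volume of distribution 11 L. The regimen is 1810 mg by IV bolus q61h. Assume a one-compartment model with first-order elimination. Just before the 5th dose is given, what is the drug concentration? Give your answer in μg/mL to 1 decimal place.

17.4 μg/mL

f = (1/2)^(τ/t½) = (1/2)^(61/18) ≈ 0.0955.
C₀ = D/Vd = 1810/11 ≈ 164.545 μg/mL.
Before the 5th dose, 4 doses have been given. Superposition: Cmin = C₀·(f + f² + … + f^4).
≈ 164.545 × (0.0955 + 0.0091 + 0.0009 + 0.0001) ≈ 164.545 × 0.1056 ≈ 17.376 μg/mL.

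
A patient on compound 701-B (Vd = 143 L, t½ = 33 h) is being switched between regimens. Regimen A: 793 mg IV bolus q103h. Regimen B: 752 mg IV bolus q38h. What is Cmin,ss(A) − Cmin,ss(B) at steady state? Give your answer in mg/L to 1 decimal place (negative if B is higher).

-3.6 mg/L

Regimen A: f = (1/2)^(103/33) ≈ 0.1149; Cmin,ss = (793/143)·f/(1−f) ≈ 0.720 mg/L.
Regimen B: f = (1/2)^(38/33) ≈ 0.4502; Cmin,ss = (752/143)·f/(1−f) ≈ 4.306 mg/L.
Difference ≈ 0.720 − 4.306 ≈ -3.586 mg/L.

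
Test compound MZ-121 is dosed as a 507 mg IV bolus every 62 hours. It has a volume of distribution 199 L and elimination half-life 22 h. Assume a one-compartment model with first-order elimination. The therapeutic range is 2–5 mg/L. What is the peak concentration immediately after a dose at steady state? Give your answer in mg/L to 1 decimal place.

τ/t½ = 62/22 ≈ 2.8182, so fraction remaining f = (1/2)^(62/22) ≈ 0.1418.
Accumulation ratio R = 1/(1 − f) ≈ 1/0.8582 ≈ 1.1652.
Single-dose peak C₀ = D/Vd = 507/199 ≈ 2.548 mg/L.
Steady-state peak Cmax,ss = C₀·R ≈ 2.548 × 1.1652 ≈ 2.969 mg/L.
Peak 3.0 mg/L vs MTC 5 mg/L: below toxic threshold.

3.0 mg/L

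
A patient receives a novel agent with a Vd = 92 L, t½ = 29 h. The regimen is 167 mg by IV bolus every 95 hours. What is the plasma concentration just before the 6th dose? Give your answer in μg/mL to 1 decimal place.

0.2 μg/mL

f = (1/2)^(τ/t½) = (1/2)^(95/29) ≈ 0.1032.
C₀ = D/Vd = 167/92 ≈ 1.815 μg/mL.
Before the 6th dose, 5 doses have been given. Superposition: Cmin = C₀·(f + f² + … + f^5).
≈ 1.815 × (0.1032 + 0.0107 + 0.0011 + 0.0001 + 0.0000) ≈ 1.815 × 0.1151 ≈ 0.209 μg/mL.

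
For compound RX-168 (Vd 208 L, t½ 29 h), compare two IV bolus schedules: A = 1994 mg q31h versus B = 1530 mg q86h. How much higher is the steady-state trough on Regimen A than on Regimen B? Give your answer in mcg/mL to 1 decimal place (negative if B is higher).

7.7 mcg/mL

Regimen A: f = (1/2)^(31/29) ≈ 0.4767; Cmin,ss = (1994/208)·f/(1−f) ≈ 8.733 mcg/mL.
Regimen B: f = (1/2)^(86/29) ≈ 0.1280; Cmin,ss = (1530/208)·f/(1−f) ≈ 1.080 mcg/mL.
Difference ≈ 8.733 − 1.080 ≈ 7.653 mcg/mL.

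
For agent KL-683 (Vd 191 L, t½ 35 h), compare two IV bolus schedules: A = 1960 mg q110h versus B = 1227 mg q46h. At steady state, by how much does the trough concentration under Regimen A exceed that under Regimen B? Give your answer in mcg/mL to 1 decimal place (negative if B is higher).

Regimen A: f = (1/2)^(110/35) ≈ 0.1132; Cmin,ss = (1960/191)·f/(1−f) ≈ 1.310 mcg/mL.
Regimen B: f = (1/2)^(46/35) ≈ 0.4021; Cmin,ss = (1227/191)·f/(1−f) ≈ 4.320 mcg/mL.
Difference ≈ 1.310 − 4.320 ≈ -3.010 mcg/mL.

-3.0 mcg/mL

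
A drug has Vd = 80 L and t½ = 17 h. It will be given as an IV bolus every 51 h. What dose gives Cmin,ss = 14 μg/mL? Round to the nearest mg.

7840 mg

τ/t½ = 51/17 ≈ 3, so f = (1/2)^(51/17) ≈ 0.125000.
Cmin,ss = (D/Vd)·f/(1−f), so D = Cmin,ss·Vd·(1−f)/f.
D = 14 × 80 × (1−f)/f ≈ 14 × 80 × 7.00000 ≈ 7840.00 mg.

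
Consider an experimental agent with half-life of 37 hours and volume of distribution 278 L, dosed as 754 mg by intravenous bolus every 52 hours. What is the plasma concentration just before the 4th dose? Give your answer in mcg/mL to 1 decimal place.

f = (1/2)^(τ/t½) = (1/2)^(52/37) ≈ 0.3775.
C₀ = D/Vd = 754/278 ≈ 2.712 mcg/mL.
Before the 4th dose, 3 doses have been given. Superposition: Cmin = C₀·(f + f² + … + f^3).
≈ 2.712 × (0.3775 + 0.1425 + 0.0538) ≈ 2.712 × 0.5738 ≈ 1.556 mcg/mL.

1.6 mcg/mL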